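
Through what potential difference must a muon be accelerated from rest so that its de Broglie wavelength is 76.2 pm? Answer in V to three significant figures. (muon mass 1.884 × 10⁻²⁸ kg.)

V = 1.25 V

p = h/λ = 6.626 × 10⁻³⁴ / 7.620 × 10⁻¹¹ = 8.696 × 10⁻²⁴ kg·m/s.
KE = p²/(2m) = 2.007 × 10⁻¹⁹ J.
V = KE/e = 2.007 × 10⁻¹⁹ / (1.602 × 10⁻¹⁹) = 1.25 V.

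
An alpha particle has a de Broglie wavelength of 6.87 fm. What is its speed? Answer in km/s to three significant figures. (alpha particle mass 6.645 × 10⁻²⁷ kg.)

p = h/λ = 6.626 × 10⁻³⁴ / 6.870 × 10⁻¹⁵ = 9.645 × 10⁻²⁰ kg·m/s.
v = p/m = 9.645 × 10⁻²⁰ / 6.645 × 10⁻²⁷ = 1.45 × 10⁷ m/s = 1.45 × 10⁴ km/s.

v = 1.45 × 10⁴ km/s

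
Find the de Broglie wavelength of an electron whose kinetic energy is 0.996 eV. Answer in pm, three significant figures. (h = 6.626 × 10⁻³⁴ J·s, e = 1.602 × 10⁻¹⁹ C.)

KE = 0.996 eV = 1.596 × 10⁻¹⁹ J.
p = √(2mKE) = √(2 × 9.109 × 10⁻³¹ × 1.596 × 10⁻¹⁹) = 5.392 × 10⁻²⁵ kg·m/s.
λ = h/p = 6.626 × 10⁻³⁴ / 5.392 × 10⁻²⁵ = 1.23 × 10⁻⁹ m = 1230 pm.

λ = 1230 pm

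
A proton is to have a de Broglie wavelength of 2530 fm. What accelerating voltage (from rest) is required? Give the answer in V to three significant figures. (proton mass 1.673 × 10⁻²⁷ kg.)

p = h/λ = 6.626 × 10⁻³⁴ / 2.530 × 10⁻¹² = 2.619 × 10⁻²² kg·m/s.
KE = p²/(2m) = 2.050 × 10⁻¹⁷ J.
V = KE/e = 2.050 × 10⁻¹⁷ / (1.602 × 10⁻¹⁹) = 128 V.

V = 128 V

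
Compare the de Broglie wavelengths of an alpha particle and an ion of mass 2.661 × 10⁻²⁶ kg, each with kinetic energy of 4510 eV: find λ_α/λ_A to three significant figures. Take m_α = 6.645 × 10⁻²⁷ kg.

λ_α/λ_A = 2.00

At fixed KE, p = √(2mKE) so λ = h/p ∝ 1/√m.
λ_α/λ_A = √(m_A/m_α) = √(2.661 × 10⁻²⁶/6.645 × 10⁻²⁷) = √(4.005) = 2.00.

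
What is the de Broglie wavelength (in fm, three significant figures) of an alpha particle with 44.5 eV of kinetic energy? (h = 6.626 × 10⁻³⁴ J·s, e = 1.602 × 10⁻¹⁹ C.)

KE = 44.5 eV = 7.129 × 10⁻¹⁸ J.
p = √(2mKE) = √(2 × 6.645 × 10⁻²⁷ × 7.129 × 10⁻¹⁸) = 3.078 × 10⁻²² kg·m/s.
λ = h/p = 6.626 × 10⁻³⁴ / 3.078 × 10⁻²² = 2.15 × 10⁻¹² m = 2150 fm.

λ = 2150 fm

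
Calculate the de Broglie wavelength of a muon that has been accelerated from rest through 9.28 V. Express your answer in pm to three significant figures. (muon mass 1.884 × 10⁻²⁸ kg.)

λ = 28.0 pm

KE = eV = 1.602 × 10⁻¹⁹ × 9.280 = 1.487 × 10⁻¹⁸ J.
p = √(2mKE) = √(2 × 1.884 × 10⁻²⁸ × 1.487 × 10⁻¹⁸) = 2.367 × 10⁻²³ kg·m/s.
λ = h/p = 6.626 × 10⁻³⁴ / 2.367 × 10⁻²³ = 2.80 × 10⁻¹¹ m = 28.0 pm.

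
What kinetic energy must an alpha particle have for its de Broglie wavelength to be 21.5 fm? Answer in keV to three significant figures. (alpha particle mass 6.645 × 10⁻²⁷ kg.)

KE = 446 keV

p = h/λ = 6.626 × 10⁻³⁴ / 2.150 × 10⁻¹⁴ = 3.082 × 10⁻²⁰ kg·m/s.
KE = p²/(2m) = (3.082 × 10⁻²⁰)² / (2 × 6.645 × 10⁻²⁷) = 7.147 × 10⁻¹⁴ J = 446 keV.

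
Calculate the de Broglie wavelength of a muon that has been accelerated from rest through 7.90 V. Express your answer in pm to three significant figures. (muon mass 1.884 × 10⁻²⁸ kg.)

KE = eV = 1.602 × 10⁻¹⁹ × 7.900 = 1.266 × 10⁻¹⁸ J.
p = √(2mKE) = √(2 × 1.884 × 10⁻²⁸ × 1.266 × 10⁻¹⁸) = 2.184 × 10⁻²³ kg·m/s.
λ = h/p = 6.626 × 10⁻³⁴ / 2.184 × 10⁻²³ = 3.03 × 10⁻¹¹ m = 30.3 pm.

λ = 30.3 pm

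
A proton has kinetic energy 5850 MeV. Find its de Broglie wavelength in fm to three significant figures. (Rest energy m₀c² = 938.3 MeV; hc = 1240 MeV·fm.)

λ = 0.184 fm

Total energy E = KE + m₀c² = 5850 + 938.3 = 6788.3 MeV.
(pc)² = E² − (m₀c²)² = (6788.3)² − (938.3)² = 4.520 × 10⁷ MeV², so pc = 6723 MeV.
λ = hc/(pc) = 1240 MeV·fm / 6723 MeV = 0.184 fm.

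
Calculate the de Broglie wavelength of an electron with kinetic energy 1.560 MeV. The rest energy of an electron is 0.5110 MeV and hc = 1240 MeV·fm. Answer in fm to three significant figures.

λ = 618 fm

Total energy E = KE + m₀c² = 1.560 + 0.5110 = 2.0710 MeV.
(pc)² = E² − (m₀c²)² = (2.0710)² − (0.5110)² = 4.028 MeV², so pc = 2.007 MeV.
λ = hc/(pc) = 1240 MeV·fm / 2.007 MeV = 618 fm.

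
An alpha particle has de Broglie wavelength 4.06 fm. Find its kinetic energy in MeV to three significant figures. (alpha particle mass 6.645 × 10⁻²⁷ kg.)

KE = 12.5 MeV

p = h/λ = 6.626 × 10⁻³⁴ / 4.060 × 10⁻¹⁵ = 1.632 × 10⁻¹⁹ kg·m/s.
KE = p²/(2m) = (1.632 × 10⁻¹⁹)² / (2 × 6.645 × 10⁻²⁷) = 2.004 × 10⁻¹² J = 12.5 MeV.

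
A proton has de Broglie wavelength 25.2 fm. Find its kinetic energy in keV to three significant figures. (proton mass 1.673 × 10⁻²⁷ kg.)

KE = 1290 keV

p = h/λ = 6.626 × 10⁻³⁴ / 2.520 × 10⁻¹⁴ = 2.629 × 10⁻²⁰ kg·m/s.
KE = p²/(2m) = (2.629 × 10⁻²⁰)² / (2 × 1.673 × 10⁻²⁷) = 2.066 × 10⁻¹³ J = 1290 keV.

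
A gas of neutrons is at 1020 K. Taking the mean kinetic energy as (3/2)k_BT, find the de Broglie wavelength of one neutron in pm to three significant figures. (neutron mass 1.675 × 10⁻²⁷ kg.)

λ = 78.8 pm

KE = (3/2)k_BT = 1.5 × 1.381 × 10⁻²³ × 1020 = 2.113 × 10⁻²⁰ J.
p = √(2mKE) = √(2 × 1.675 × 10⁻²⁷ × 2.113 × 10⁻²⁰) = 8.413 × 10⁻²⁴ kg·m/s.
λ = h/p = 7.88 × 10⁻¹¹ m = 78.8 pm.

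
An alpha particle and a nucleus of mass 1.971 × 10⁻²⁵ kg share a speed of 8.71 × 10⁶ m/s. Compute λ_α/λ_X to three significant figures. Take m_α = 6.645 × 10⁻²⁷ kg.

At fixed v, p = mv so λ = h/(mv) ∝ 1/m.
λ_α/λ_X = m_X/m_α = 1.971 × 10⁻²⁵/6.645 × 10⁻²⁷ = 29.7.

λ_α/λ_X = 29.7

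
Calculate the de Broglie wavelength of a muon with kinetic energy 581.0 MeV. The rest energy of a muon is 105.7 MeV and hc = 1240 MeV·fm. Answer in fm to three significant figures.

Total energy E = KE + m₀c² = 581.0 + 105.7 = 686.7 MeV.
(pc)² = E² − (m₀c²)² = (686.7)² − (105.7)² = 4.604 × 10⁵ MeV², so pc = 678.5 MeV.
λ = hc/(pc) = 1240 MeV·fm / 678.5 MeV = 1.83 fm.

λ = 1.83 fm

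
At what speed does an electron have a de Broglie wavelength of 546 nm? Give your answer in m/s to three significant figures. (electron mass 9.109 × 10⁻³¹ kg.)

v = 1330 m/s

p = h/λ = 6.626 × 10⁻³⁴ / 5.460 × 10⁻⁷ = 1.214 × 10⁻²⁷ kg·m/s.
v = p/m = 1.214 × 10⁻²⁷ / 9.109 × 10⁻³¹ = 1.33 × 10³ m/s = 1330 m/s.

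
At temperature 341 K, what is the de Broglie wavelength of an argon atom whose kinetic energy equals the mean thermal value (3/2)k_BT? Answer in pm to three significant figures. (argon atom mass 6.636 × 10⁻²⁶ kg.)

KE = (3/2)k_BT = 1.5 × 1.381 × 10⁻²³ × 341 = 7.064 × 10⁻²¹ J.
p = √(2mKE) = √(2 × 6.636 × 10⁻²⁶ × 7.064 × 10⁻²¹) = 3.062 × 10⁻²³ kg·m/s.
λ = h/p = 2.16 × 10⁻¹¹ m = 21.6 pm.

λ = 21.6 pm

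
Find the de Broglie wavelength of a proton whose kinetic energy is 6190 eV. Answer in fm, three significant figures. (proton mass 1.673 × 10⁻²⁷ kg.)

KE = 6190 eV = 9.916 × 10⁻¹⁶ J.
p = √(2mKE) = √(2 × 1.673 × 10⁻²⁷ × 9.916 × 10⁻¹⁶) = 1.822 × 10⁻²¹ kg·m/s.
λ = h/p = 6.626 × 10⁻³⁴ / 1.822 × 10⁻²¹ = 3.64 × 10⁻¹³ m = 364 fm.

λ = 364 fm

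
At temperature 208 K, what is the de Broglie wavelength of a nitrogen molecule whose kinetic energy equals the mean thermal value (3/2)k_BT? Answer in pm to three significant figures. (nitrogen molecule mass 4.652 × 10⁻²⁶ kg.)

KE = (3/2)k_BT = 1.5 × 1.381 × 10⁻²³ × 208 = 4.309 × 10⁻²¹ J.
p = √(2mKE) = √(2 × 4.652 × 10⁻²⁶ × 4.309 × 10⁻²¹) = 2.002 × 10⁻²³ kg·m/s.
λ = h/p = 3.31 × 10⁻¹¹ m = 33.1 pm.

λ = 33.1 pm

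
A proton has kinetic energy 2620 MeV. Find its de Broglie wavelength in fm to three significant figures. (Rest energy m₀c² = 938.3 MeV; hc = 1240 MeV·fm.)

λ = 0.361 fm

Total energy E = KE + m₀c² = 2620 + 938.3 = 3558.3 MeV.
(pc)² = E² − (m₀c²)² = (3558.3)² − (938.3)² = 1.178 × 10⁷ MeV², so pc = 3432 MeV.
λ = hc/(pc) = 1240 MeV·fm / 3432 MeV = 0.361 fm.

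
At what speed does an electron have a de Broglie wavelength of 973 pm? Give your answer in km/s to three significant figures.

v = 748 km/s

p = h/λ = 6.626 × 10⁻³⁴ / 9.730 × 10⁻¹⁰ = 6.810 × 10⁻²⁵ kg·m/s.
v = p/m = 6.810 × 10⁻²⁵ / 9.109 × 10⁻³¹ = 7.48 × 10⁵ m/s = 748 km/s.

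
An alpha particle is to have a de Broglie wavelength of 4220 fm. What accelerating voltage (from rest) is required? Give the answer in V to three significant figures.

p = h/λ = 6.626 × 10⁻³⁴ / 4.220 × 10⁻¹² = 1.570 × 10⁻²² kg·m/s.
KE = p²/(2m) = 1.855 × 10⁻¹⁸ J.
V = KE/2e = 1.855 × 10⁻¹⁸ / (2 × 1.602 × 10⁻¹⁹) = 5.79 V.

V = 5.79 V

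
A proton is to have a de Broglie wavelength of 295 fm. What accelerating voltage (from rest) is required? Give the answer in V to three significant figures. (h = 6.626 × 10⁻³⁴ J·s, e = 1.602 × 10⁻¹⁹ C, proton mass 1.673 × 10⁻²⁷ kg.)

p = h/λ = 6.626 × 10⁻³⁴ / 2.950 × 10⁻¹³ = 2.246 × 10⁻²¹ kg·m/s.
KE = p²/(2m) = 1.508 × 10⁻¹⁵ J.
V = KE/e = 1.508 × 10⁻¹⁵ / (1.602 × 10⁻¹⁹) = 9410 V.

V = 9410 V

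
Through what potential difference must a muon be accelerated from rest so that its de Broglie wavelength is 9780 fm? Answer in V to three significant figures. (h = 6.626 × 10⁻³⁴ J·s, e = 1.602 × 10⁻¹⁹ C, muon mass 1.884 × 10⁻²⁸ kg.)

V = 76.0 V

p = h/λ = 6.626 × 10⁻³⁴ / 9.780 × 10⁻¹² = 6.775 × 10⁻²³ kg·m/s.
KE = p²/(2m) = 1.218 × 10⁻¹⁷ J.
V = KE/e = 1.218 × 10⁻¹⁷ / (1.602 × 10⁻¹⁹) = 76.0 V.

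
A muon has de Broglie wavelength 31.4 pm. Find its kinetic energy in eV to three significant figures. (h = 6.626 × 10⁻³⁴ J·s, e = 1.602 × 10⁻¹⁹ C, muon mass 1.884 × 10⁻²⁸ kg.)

p = h/λ = 6.626 × 10⁻³⁴ / 3.140 × 10⁻¹¹ = 2.110 × 10⁻²³ kg·m/s.
KE = p²/(2m) = (2.110 × 10⁻²³)² / (2 × 1.884 × 10⁻²⁸) = 1.182 × 10⁻¹⁸ J = 7.38 eV.

KE = 7.38 eV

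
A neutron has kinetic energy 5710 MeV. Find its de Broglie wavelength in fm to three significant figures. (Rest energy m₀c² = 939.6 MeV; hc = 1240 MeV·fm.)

λ = 0.188 fm

Total energy E = KE + m₀c² = 5710 + 939.6 = 6649.6 MeV.
(pc)² = E² − (m₀c²)² = (6649.6)² − (939.6)² = 4.333 × 10⁷ MeV², so pc = 6583 MeV.
λ = hc/(pc) = 1240 MeV·fm / 6583 MeV = 0.188 fm.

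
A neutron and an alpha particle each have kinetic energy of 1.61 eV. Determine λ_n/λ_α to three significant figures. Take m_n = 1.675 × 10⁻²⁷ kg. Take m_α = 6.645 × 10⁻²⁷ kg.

λ_n/λ_α = 1.99

At fixed KE, p = √(2mKE) so λ = h/p ∝ 1/√m.
λ_n/λ_α = √(m_α/m_n) = √(6.645 × 10⁻²⁷/1.675 × 10⁻²⁷) = √(3.967) = 1.99.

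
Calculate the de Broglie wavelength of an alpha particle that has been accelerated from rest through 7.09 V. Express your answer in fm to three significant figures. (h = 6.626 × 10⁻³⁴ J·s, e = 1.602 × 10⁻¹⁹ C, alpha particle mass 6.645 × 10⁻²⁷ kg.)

λ = 3810 fm

KE = 2eV = 2 × 1.602 × 10⁻¹⁹ × 7.090 = 2.272 × 10⁻¹⁸ J.
p = √(2mKE) = √(2 × 6.645 × 10⁻²⁷ × 2.272 × 10⁻¹⁸) = 1.738 × 10⁻²² kg·m/s.
λ = h/p = 6.626 × 10⁻³⁴ / 1.738 × 10⁻²² = 3.81 × 10⁻¹² m = 3810 fm.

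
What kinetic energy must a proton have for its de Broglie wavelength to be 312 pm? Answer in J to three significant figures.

p = h/λ = 6.626 × 10⁻³⁴ / 3.120 × 10⁻¹⁰ = 2.124 × 10⁻²⁴ kg·m/s.
KE = p²/(2m) = (2.124 × 10⁻²⁴)² / (2 × 1.673 × 10⁻²⁷) = 1.348 × 10⁻²¹ J = 1.35 × 10⁻²¹ J.

KE = 1.35 × 10⁻²¹ J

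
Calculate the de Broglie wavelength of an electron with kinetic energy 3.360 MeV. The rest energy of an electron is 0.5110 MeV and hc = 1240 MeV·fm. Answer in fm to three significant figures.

λ = 323 fm

Total energy E = KE + m₀c² = 3.360 + 0.5110 = 3.8710 MeV.
(pc)² = E² − (m₀c²)² = (3.8710)² − (0.5110)² = 14.72 MeV², so pc = 3.837 MeV.
λ = hc/(pc) = 1240 MeV·fm / 3.837 MeV = 323 fm.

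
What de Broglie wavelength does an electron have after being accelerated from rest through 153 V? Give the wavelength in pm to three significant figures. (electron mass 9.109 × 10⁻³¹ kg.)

λ = 99.2 pm

KE = eV = 1.602 × 10⁻¹⁹ × 153.0 = 2.451 × 10⁻¹⁷ J.
p = √(2mKE) = √(2 × 9.109 × 10⁻³¹ × 2.451 × 10⁻¹⁷) = 6.682 × 10⁻²⁴ kg·m/s.
λ = h/p = 6.626 × 10⁻³⁴ / 6.682 × 10⁻²⁴ = 9.92 × 10⁻¹¹ m = 99.2 pm.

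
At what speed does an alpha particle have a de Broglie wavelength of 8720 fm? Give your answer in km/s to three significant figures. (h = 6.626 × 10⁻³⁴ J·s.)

p = h/λ = 6.626 × 10⁻³⁴ / 8.720 × 10⁻¹² = 7.599 × 10⁻²³ kg·m/s.
v = p/m = 7.599 × 10⁻²³ / 6.645 × 10⁻²⁷ = 1.14 × 10⁴ m/s = 11.4 km/s.

v = 11.4 km/s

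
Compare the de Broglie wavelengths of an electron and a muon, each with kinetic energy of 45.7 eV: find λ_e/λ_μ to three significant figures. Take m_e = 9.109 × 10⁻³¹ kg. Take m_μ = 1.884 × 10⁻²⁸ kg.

λ_e/λ_μ = 14.4

At fixed KE, p = √(2mKE) so λ = h/p ∝ 1/√m.
λ_e/λ_μ = √(m_μ/m_e) = √(1.884 × 10⁻²⁸/9.109 × 10⁻³¹) = √(206.8) = 14.4.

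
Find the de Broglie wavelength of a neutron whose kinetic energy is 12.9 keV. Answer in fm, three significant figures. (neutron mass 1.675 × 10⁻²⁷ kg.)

KE = 12.9 keV = 2.067 × 10⁻¹⁵ J.
p = √(2mKE) = √(2 × 1.675 × 10⁻²⁷ × 2.067 × 10⁻¹⁵) = 2.631 × 10⁻²¹ kg·m/s.
λ = h/p = 6.626 × 10⁻³⁴ / 2.631 × 10⁻²¹ = 2.52 × 10⁻¹³ m = 252 fm.

λ = 252 fm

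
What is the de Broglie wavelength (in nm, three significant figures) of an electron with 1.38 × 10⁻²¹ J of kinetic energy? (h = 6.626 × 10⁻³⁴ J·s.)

λ = 13.2 nm

p = √(2mKE) = √(2 × 9.109 × 10⁻³¹ × 1.380 × 10⁻²¹) = 5.014 × 10⁻²⁶ kg·m/s.
λ = h/p = 6.626 × 10⁻³⁴ / 5.014 × 10⁻²⁶ = 1.32 × 10⁻⁸ m = 13.2 nm.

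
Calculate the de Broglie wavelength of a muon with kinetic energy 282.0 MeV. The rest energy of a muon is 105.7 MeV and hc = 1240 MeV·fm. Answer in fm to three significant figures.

Total energy E = KE + m₀c² = 282.0 + 105.7 = 387.7 MeV.
(pc)² = E² − (m₀c²)² = (387.7)² − (105.7)² = 1.391 × 10⁵ MeV², so pc = 373.0 MeV.
λ = hc/(pc) = 1240 MeV·fm / 373.0 MeV = 3.32 fm.

λ = 3.32 fm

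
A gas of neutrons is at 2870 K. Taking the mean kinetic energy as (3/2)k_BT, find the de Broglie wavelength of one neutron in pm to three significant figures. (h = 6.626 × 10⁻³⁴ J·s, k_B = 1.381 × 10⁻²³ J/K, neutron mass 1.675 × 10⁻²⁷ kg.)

λ = 47.0 pm

KE = (3/2)k_BT = 1.5 × 1.381 × 10⁻²³ × 2870 = 5.945 × 10⁻²⁰ J.
p = √(2mKE) = √(2 × 1.675 × 10⁻²⁷ × 5.945 × 10⁻²⁰) = 1.411 × 10⁻²³ kg·m/s.
λ = h/p = 4.70 × 10⁻¹¹ m = 47.0 pm.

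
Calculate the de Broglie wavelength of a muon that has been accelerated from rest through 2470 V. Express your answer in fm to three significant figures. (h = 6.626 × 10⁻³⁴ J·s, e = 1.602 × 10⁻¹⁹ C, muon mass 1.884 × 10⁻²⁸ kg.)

KE = eV = 1.602 × 10⁻¹⁹ × 2470 = 3.957 × 10⁻¹⁶ J.
p = √(2mKE) = √(2 × 1.884 × 10⁻²⁸ × 3.957 × 10⁻¹⁶) = 3.861 × 10⁻²² kg·m/s.
λ = h/p = 6.626 × 10⁻³⁴ / 3.861 × 10⁻²² = 1.72 × 10⁻¹² m = 1720 fm.

λ = 1720 fm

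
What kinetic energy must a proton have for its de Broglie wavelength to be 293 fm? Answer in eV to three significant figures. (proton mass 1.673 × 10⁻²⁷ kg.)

KE = 9540 eV

p = h/λ = 6.626 × 10⁻³⁴ / 2.930 × 10⁻¹³ = 2.261 × 10⁻²¹ kg·m/s.
KE = p²/(2m) = (2.261 × 10⁻²¹)² / (2 × 1.673 × 10⁻²⁷) = 1.528 × 10⁻¹⁵ J = 9540 eV.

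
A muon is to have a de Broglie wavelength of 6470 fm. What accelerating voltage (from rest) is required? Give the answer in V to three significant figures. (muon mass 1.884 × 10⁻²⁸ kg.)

p = h/λ = 6.626 × 10⁻³⁴ / 6.470 × 10⁻¹² = 1.024 × 10⁻²² kg·m/s.
KE = p²/(2m) = 2.783 × 10⁻¹⁷ J.
V = KE/e = 2.783 × 10⁻¹⁷ / (1.602 × 10⁻¹⁹) = 174 V.

V = 174 V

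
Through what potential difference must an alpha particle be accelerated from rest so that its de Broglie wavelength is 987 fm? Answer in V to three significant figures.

V = 106 V

p = h/λ = 6.626 × 10⁻³⁴ / 9.870 × 10⁻¹³ = 6.713 × 10⁻²² kg·m/s.
KE = p²/(2m) = 3.391 × 10⁻¹⁷ J.
V = KE/2e = 3.391 × 10⁻¹⁷ / (2 × 1.602 × 10⁻¹⁹) = 106 V.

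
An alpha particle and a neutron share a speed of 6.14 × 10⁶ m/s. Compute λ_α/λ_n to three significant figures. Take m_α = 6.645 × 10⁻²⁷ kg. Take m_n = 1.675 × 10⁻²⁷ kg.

λ_α/λ_n = 0.252

At fixed v, p = mv so λ = h/(mv) ∝ 1/m.
λ_α/λ_n = m_n/m_α = 1.675 × 10⁻²⁷/6.645 × 10⁻²⁷ = 0.252.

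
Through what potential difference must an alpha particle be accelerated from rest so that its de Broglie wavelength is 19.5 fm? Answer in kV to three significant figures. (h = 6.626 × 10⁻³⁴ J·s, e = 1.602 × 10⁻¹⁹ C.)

V = 271 kV

p = h/λ = 6.626 × 10⁻³⁴ / 1.950 × 10⁻¹⁴ = 3.398 × 10⁻²⁰ kg·m/s.
KE = p²/(2m) = 8.688 × 10⁻¹⁴ J.
V = KE/2e = 8.688 × 10⁻¹⁴ / (2 × 1.602 × 10⁻¹⁹) = 271 kV.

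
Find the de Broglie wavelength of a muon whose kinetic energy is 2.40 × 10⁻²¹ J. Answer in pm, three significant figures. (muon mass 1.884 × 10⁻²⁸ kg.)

λ = 697 pm

p = √(2mKE) = √(2 × 1.884 × 10⁻²⁸ × 2.400 × 10⁻²¹) = 9.510 × 10⁻²⁵ kg·m/s.
λ = h/p = 6.626 × 10⁻³⁴ / 9.510 × 10⁻²⁵ = 6.97 × 10⁻¹⁰ m = 697 pm.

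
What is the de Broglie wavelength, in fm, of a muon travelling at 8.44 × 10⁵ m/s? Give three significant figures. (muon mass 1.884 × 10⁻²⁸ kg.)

λ = 4170 fm

p = mv = 1.884 × 10⁻²⁸ × 8.44 × 10⁵ = 1.590 × 10⁻²² kg·m/s.
λ = h/p = 6.626 × 10⁻³⁴ / 1.590 × 10⁻²² = 4.17 × 10⁻¹² m = 4170 fm.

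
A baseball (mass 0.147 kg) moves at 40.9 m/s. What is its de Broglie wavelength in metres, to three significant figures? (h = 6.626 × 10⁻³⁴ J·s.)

λ = 1.10 × 10⁻³⁴ m

p = mv = 0.147 × 40.9 = 6.012 kg·m/s.
λ = h/p = 6.626 × 10⁻³⁴ / 6.012 = 1.10 × 10⁻³⁴ m.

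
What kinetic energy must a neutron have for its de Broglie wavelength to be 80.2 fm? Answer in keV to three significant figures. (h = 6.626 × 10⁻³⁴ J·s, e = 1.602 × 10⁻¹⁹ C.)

p = h/λ = 6.626 × 10⁻³⁴ / 8.020 × 10⁻¹⁴ = 8.262 × 10⁻²¹ kg·m/s.
KE = p²/(2m) = (8.262 × 10⁻²¹)² / (2 × 1.675 × 10⁻²⁷) = 2.038 × 10⁻¹⁴ J = 127 keV.

KE = 127 keV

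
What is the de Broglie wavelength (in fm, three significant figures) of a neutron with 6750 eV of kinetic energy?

λ = 348 fm

KE = 6750 eV = 1.081 × 10⁻¹⁵ J.
p = √(2mKE) = √(2 × 1.675 × 10⁻²⁷ × 1.081 × 10⁻¹⁵) = 1.903 × 10⁻²¹ kg·m/s.
λ = h/p = 6.626 × 10⁻³⁴ / 1.903 × 10⁻²¹ = 3.48 × 10⁻¹³ m = 348 fm.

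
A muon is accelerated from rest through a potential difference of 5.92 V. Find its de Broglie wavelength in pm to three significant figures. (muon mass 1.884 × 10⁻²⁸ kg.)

λ = 35.1 pm

KE = eV = 1.602 × 10⁻¹⁹ × 5.920 = 9.484 × 10⁻¹⁹ J.
p = √(2mKE) = √(2 × 1.884 × 10⁻²⁸ × 9.484 × 10⁻¹⁹) = 1.890 × 10⁻²³ kg·m/s.
λ = h/p = 6.626 × 10⁻³⁴ / 1.890 × 10⁻²³ = 3.51 × 10⁻¹¹ m = 35.1 pm.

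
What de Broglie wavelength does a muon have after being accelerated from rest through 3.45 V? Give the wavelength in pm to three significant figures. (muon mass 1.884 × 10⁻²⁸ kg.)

KE = eV = 1.602 × 10⁻¹⁹ × 3.450 = 5.527 × 10⁻¹⁹ J.
p = √(2mKE) = √(2 × 1.884 × 10⁻²⁸ × 5.527 × 10⁻¹⁹) = 1.443 × 10⁻²³ kg·m/s.
λ = h/p = 6.626 × 10⁻³⁴ / 1.443 × 10⁻²³ = 4.59 × 10⁻¹¹ m = 45.9 pm.

λ = 45.9 pm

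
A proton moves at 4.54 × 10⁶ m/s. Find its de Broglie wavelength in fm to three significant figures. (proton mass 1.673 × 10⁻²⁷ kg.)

p = mv = 1.673 × 10⁻²⁷ × 4.54 × 10⁶ = 7.595 × 10⁻²¹ kg·m/s.
λ = h/p = 6.626 × 10⁻³⁴ / 7.595 × 10⁻²¹ = 8.72 × 10⁻¹⁴ m = 87.2 fm.

λ = 87.2 fm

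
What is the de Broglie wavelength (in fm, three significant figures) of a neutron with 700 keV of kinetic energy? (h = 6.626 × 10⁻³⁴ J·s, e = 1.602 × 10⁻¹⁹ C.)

KE = 700 keV = 1.121 × 10⁻¹³ J.
p = √(2mKE) = √(2 × 1.675 × 10⁻²⁷ × 1.121 × 10⁻¹³) = 1.938 × 10⁻²⁰ kg·m/s.
λ = h/p = 6.626 × 10⁻³⁴ / 1.938 × 10⁻²⁰ = 3.42 × 10⁻¹⁴ m = 34.2 fm.

λ = 34.2 fm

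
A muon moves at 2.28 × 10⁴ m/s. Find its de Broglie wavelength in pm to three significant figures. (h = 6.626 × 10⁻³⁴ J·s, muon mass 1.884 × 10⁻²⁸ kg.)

p = mv = 1.884 × 10⁻²⁸ × 2.28 × 10⁴ = 4.296 × 10⁻²⁴ kg·m/s.
λ = h/p = 6.626 × 10⁻³⁴ / 4.296 × 10⁻²⁴ = 1.54 × 10⁻¹⁰ m = 154 pm.

λ = 154 pm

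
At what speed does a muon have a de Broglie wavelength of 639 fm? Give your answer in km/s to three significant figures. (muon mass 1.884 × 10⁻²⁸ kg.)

v = 5500 km/s

p = h/λ = 6.626 × 10⁻³⁴ / 6.390 × 10⁻¹³ = 1.037 × 10⁻²¹ kg·m/s.
v = p/m = 1.037 × 10⁻²¹ / 1.884 × 10⁻²⁸ = 5.50 × 10⁶ m/s = 5500 km/s.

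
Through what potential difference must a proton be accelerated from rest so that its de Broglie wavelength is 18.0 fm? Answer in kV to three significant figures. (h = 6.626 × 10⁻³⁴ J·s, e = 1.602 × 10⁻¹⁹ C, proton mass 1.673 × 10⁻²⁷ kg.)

p = h/λ = 6.626 × 10⁻³⁴ / 1.800 × 10⁻¹⁴ = 3.681 × 10⁻²⁰ kg·m/s.
KE = p²/(2m) = 4.050 × 10⁻¹³ J.
V = KE/e = 4.050 × 10⁻¹³ / (1.602 × 10⁻¹⁹) = 2530 kV.

V = 2530 kV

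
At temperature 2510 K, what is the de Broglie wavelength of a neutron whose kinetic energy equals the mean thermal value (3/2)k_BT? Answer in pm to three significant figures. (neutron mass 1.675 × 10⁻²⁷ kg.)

λ = 50.2 pm

KE = (3/2)k_BT = 1.5 × 1.381 × 10⁻²³ × 2510 = 5.199 × 10⁻²⁰ J.
p = √(2mKE) = √(2 × 1.675 × 10⁻²⁷ × 5.199 × 10⁻²⁰) = 1.320 × 10⁻²³ kg·m/s.
λ = h/p = 5.02 × 10⁻¹¹ m = 50.2 pm.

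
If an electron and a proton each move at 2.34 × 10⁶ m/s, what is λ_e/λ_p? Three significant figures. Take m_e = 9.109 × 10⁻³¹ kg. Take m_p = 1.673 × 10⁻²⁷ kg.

λ_e/λ_p = 1840

At fixed v, p = mv so λ = h/(mv) ∝ 1/m.
λ_e/λ_p = m_p/m_e = 1.673 × 10⁻²⁷/9.109 × 10⁻³¹ = 1840.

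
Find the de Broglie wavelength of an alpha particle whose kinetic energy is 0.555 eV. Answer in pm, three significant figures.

λ = 19.3 pm

KE = 0.555 eV = 8.891 × 10⁻²⁰ J.
p = √(2mKE) = √(2 × 6.645 × 10⁻²⁷ × 8.891 × 10⁻²⁰) = 3.437 × 10⁻²³ kg·m/s.
λ = h/p = 6.626 × 10⁻³⁴ / 3.437 × 10⁻²³ = 1.93 × 10⁻¹¹ m = 19.3 pm.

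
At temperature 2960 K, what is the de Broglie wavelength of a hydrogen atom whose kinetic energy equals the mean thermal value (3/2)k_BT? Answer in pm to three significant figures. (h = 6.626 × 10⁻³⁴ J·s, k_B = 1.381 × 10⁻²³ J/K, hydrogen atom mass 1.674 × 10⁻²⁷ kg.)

KE = (3/2)k_BT = 1.5 × 1.381 × 10⁻²³ × 2960 = 6.132 × 10⁻²⁰ J.
p = √(2mKE) = √(2 × 1.674 × 10⁻²⁷ × 6.132 × 10⁻²⁰) = 1.433 × 10⁻²³ kg·m/s.
λ = h/p = 4.62 × 10⁻¹¹ m = 46.2 pm.

λ = 46.2 pm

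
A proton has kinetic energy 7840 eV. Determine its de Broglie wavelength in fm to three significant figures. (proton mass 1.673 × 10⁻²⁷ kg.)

KE = 7840 eV = 1.256 × 10⁻¹⁵ J.
p = √(2mKE) = √(2 × 1.673 × 10⁻²⁷ × 1.256 × 10⁻¹⁵) = 2.050 × 10⁻²¹ kg·m/s.
λ = h/p = 6.626 × 10⁻³⁴ / 2.050 × 10⁻²¹ = 3.23 × 10⁻¹³ m = 323 fm.

λ = 323 fm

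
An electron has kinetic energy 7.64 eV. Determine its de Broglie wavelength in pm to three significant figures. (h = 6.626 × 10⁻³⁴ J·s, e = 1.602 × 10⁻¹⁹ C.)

λ = 444 pm

KE = 7.64 eV = 1.224 × 10⁻¹⁸ J.
p = √(2mKE) = √(2 × 9.109 × 10⁻³¹ × 1.224 × 10⁻¹⁸) = 1.493 × 10⁻²⁴ kg·m/s.
λ = h/p = 6.626 × 10⁻³⁴ / 1.493 × 10⁻²⁴ = 4.44 × 10⁻¹⁰ m = 444 pm.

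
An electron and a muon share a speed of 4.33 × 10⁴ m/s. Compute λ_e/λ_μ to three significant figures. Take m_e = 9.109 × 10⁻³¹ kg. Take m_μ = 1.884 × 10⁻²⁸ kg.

λ_e/λ_μ = 207

At fixed v, p = mv so λ = h/(mv) ∝ 1/m.
λ_e/λ_μ = m_μ/m_e = 1.884 × 10⁻²⁸/9.109 × 10⁻³¹ = 207.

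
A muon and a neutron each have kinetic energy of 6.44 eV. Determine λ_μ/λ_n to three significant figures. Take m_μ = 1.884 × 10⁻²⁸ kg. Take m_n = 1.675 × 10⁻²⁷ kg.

λ_μ/λ_n = 2.98

At fixed KE, p = √(2mKE) so λ = h/p ∝ 1/√m.
λ_μ/λ_n = √(m_n/m_μ) = √(1.675 × 10⁻²⁷/1.884 × 10⁻²⁸) = √(8.891) = 2.98.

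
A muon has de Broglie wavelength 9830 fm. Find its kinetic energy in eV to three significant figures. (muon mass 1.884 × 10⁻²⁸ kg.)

KE = 75.3 eV

p = h/λ = 6.626 × 10⁻³⁴ / 9.830 × 10⁻¹² = 6.741 × 10⁻²³ kg·m/s.
KE = p²/(2m) = (6.741 × 10⁻²³)² / (2 × 1.884 × 10⁻²⁸) = 1.206 × 10⁻¹⁷ J = 75.3 eV.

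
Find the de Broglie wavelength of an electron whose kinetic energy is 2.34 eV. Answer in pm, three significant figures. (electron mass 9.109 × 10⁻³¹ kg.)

KE = 2.34 eV = 3.749 × 10⁻¹⁹ J.
p = √(2mKE) = √(2 × 9.109 × 10⁻³¹ × 3.749 × 10⁻¹⁹) = 8.264 × 10⁻²⁵ kg·m/s.
λ = h/p = 6.626 × 10⁻³⁴ / 8.264 × 10⁻²⁵ = 8.02 × 10⁻¹⁰ m = 802 pm.

λ = 802 pm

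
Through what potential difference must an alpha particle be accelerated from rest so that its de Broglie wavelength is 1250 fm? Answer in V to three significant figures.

p = h/λ = 6.626 × 10⁻³⁴ / 1.250 × 10⁻¹² = 5.301 × 10⁻²² kg·m/s.
KE = p²/(2m) = 2.114 × 10⁻¹⁷ J.
V = KE/2e = 2.114 × 10⁻¹⁷ / (2 × 1.602 × 10⁻¹⁹) = 66.0 V.

V = 66.0 V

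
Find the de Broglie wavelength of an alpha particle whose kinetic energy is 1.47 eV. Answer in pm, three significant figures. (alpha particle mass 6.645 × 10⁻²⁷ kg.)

λ = 11.8 pm

KE = 1.47 eV = 2.355 × 10⁻¹⁹ J.
p = √(2mKE) = √(2 × 6.645 × 10⁻²⁷ × 2.355 × 10⁻¹⁹) = 5.594 × 10⁻²³ kg·m/s.
λ = h/p = 6.626 × 10⁻³⁴ / 5.594 × 10⁻²³ = 1.18 × 10⁻¹¹ m = 11.8 pm.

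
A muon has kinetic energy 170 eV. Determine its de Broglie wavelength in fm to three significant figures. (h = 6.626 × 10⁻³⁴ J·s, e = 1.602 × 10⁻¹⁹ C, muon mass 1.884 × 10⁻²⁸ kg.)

λ = 6540 fm

KE = 170 eV = 2.723 × 10⁻¹⁷ J.
p = √(2mKE) = √(2 × 1.884 × 10⁻²⁸ × 2.723 × 10⁻¹⁷) = 1.013 × 10⁻²² kg·m/s.
λ = h/p = 6.626 × 10⁻³⁴ / 1.013 × 10⁻²² = 6.54 × 10⁻¹² m = 6540 fm.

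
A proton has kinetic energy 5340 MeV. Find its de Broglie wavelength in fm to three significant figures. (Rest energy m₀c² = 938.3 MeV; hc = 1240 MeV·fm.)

Total energy E = KE + m₀c² = 5340 + 938.3 = 6278.3 MeV.
(pc)² = E² − (m₀c²)² = (6278.3)² − (938.3)² = 3.854 × 10⁷ MeV², so pc = 6208 MeV.
λ = hc/(pc) = 1240 MeV·fm / 6208 MeV = 0.200 fm.

λ = 0.200 fm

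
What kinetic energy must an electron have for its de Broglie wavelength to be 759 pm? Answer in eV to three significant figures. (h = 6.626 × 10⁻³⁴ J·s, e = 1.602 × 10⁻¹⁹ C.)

KE = 2.61 eV

p = h/λ = 6.626 × 10⁻³⁴ / 7.590 × 10⁻¹⁰ = 8.730 × 10⁻²⁵ kg·m/s.
KE = p²/(2m) = (8.730 × 10⁻²⁵)² / (2 × 9.109 × 10⁻³¹) = 4.183 × 10⁻¹⁹ J = 2.61 eV.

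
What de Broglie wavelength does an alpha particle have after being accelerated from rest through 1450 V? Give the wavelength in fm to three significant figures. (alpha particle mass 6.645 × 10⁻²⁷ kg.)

λ = 267 fm

KE = 2eV = 2 × 1.602 × 10⁻¹⁹ × 1450 = 4.646 × 10⁻¹⁶ J.
p = √(2mKE) = √(2 × 6.645 × 10⁻²⁷ × 4.646 × 10⁻¹⁶) = 2.485 × 10⁻²¹ kg·m/s.
λ = h/p = 6.626 × 10⁻³⁴ / 2.485 × 10⁻²¹ = 2.67 × 10⁻¹³ m = 267 fm.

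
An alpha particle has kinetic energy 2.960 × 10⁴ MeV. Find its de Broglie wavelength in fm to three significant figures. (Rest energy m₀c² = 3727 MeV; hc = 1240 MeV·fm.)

Total energy E = KE + m₀c² = 2.960 × 10⁴ + 3727 = 33327 MeV.
(pc)² = E² − (m₀c²)² = (33327)² − (3727)² = 1.097 × 10⁹ MeV², so pc = 3.312 × 10⁴ MeV.
λ = hc/(pc) = 1240 MeV·fm / 3.312 × 10⁴ MeV = 0.0374 fm.

λ = 0.0374 fm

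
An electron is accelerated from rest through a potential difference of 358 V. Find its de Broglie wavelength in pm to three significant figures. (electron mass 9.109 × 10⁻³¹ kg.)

KE = eV = 1.602 × 10⁻¹⁹ × 358.0 = 5.735 × 10⁻¹⁷ J.
p = √(2mKE) = √(2 × 9.109 × 10⁻³¹ × 5.735 × 10⁻¹⁷) = 1.022 × 10⁻²³ kg·m/s.
λ = h/p = 6.626 × 10⁻³⁴ / 1.022 × 10⁻²³ = 6.48 × 10⁻¹¹ m = 64.8 pm.

λ = 64.8 pm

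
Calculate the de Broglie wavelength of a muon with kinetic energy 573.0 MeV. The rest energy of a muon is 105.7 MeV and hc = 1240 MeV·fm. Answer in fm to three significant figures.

Total energy E = KE + m₀c² = 573.0 + 105.7 = 678.7 MeV.
(pc)² = E² − (m₀c²)² = (678.7)² − (105.7)² = 4.495 × 10⁵ MeV², so pc = 670.4 MeV.
λ = hc/(pc) = 1240 MeV·fm / 670.4 MeV = 1.85 fm.

λ = 1.85 fm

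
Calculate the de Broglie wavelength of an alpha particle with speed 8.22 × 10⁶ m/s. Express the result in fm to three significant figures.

p = mv = 6.645 × 10⁻²⁷ × 8.22 × 10⁶ = 5.462 × 10⁻²⁰ kg·m/s.
λ = h/p = 6.626 × 10⁻³⁴ / 5.462 × 10⁻²⁰ = 1.21 × 10⁻¹⁴ m = 12.1 fm.

λ = 12.1 fm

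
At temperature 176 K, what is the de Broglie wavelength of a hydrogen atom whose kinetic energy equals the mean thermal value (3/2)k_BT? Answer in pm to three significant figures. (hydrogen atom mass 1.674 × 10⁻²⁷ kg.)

KE = (3/2)k_BT = 1.5 × 1.381 × 10⁻²³ × 176 = 3.646 × 10⁻²¹ J.
p = √(2mKE) = √(2 × 1.674 × 10⁻²⁷ × 3.646 × 10⁻²¹) = 3.494 × 10⁻²⁴ kg·m/s.
λ = h/p = 1.90 × 10⁻¹⁰ m = 190 pm.

λ = 190 pm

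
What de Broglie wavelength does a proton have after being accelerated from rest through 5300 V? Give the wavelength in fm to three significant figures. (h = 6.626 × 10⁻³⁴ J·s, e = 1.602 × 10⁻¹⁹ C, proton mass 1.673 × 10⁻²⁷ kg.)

KE = eV = 1.602 × 10⁻¹⁹ × 5300 = 8.491 × 10⁻¹⁶ J.
p = √(2mKE) = √(2 × 1.673 × 10⁻²⁷ × 8.491 × 10⁻¹⁶) = 1.686 × 10⁻²¹ kg·m/s.
λ = h/p = 6.626 × 10⁻³⁴ / 1.686 × 10⁻²¹ = 3.93 × 10⁻¹³ m = 393 fm.

λ = 393 fm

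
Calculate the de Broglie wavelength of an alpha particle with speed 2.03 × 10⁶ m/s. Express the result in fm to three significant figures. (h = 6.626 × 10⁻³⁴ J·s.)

λ = 49.1 fm

p = mv = 6.645 × 10⁻²⁷ × 2.03 × 10⁶ = 1.349 × 10⁻²⁰ kg·m/s.
λ = h/p = 6.626 × 10⁻³⁴ / 1.349 × 10⁻²⁰ = 4.91 × 10⁻¹⁴ m = 49.1 fm.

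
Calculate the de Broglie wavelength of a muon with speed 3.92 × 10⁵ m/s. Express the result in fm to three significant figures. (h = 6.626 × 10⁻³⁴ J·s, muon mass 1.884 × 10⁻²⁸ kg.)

λ = 8970 fm

p = mv = 1.884 × 10⁻²⁸ × 3.92 × 10⁵ = 7.385 × 10⁻²³ kg·m/s.
λ = h/p = 6.626 × 10⁻³⁴ / 7.385 × 10⁻²³ = 8.97 × 10⁻¹² m = 8970 fm.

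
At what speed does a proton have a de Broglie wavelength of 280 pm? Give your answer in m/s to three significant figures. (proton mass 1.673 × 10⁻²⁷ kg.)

v = 1410 m/s

p = h/λ = 6.626 × 10⁻³⁴ / 2.800 × 10⁻¹⁰ = 2.366 × 10⁻²⁴ kg·m/s.
v = p/m = 2.366 × 10⁻²⁴ / 1.673 × 10⁻²⁷ = 1.41 × 10³ m/s = 1410 m/s.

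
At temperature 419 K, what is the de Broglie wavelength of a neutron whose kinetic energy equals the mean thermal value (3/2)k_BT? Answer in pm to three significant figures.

λ = 123 pm

KE = (3/2)k_BT = 1.5 × 1.381 × 10⁻²³ × 419 = 8.680 × 10⁻²¹ J.
p = √(2mKE) = √(2 × 1.675 × 10⁻²⁷ × 8.680 × 10⁻²¹) = 5.392 × 10⁻²⁴ kg·m/s.
λ = h/p = 1.23 × 10⁻¹⁰ m = 123 pm.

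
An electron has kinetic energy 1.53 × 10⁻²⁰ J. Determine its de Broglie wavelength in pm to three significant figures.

λ = 3970 pm

p = √(2mKE) = √(2 × 9.109 × 10⁻³¹ × 1.530 × 10⁻²⁰) = 1.670 × 10⁻²⁵ kg·m/s.
λ = h/p = 6.626 × 10⁻³⁴ / 1.670 × 10⁻²⁵ = 3.97 × 10⁻⁹ m = 3970 pm.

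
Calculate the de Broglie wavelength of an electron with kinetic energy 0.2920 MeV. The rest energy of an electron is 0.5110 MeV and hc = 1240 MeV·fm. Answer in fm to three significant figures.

Total energy E = KE + m₀c² = 0.2920 + 0.5110 = 0.8030 MeV.
(pc)² = E² − (m₀c²)² = (0.8030)² − (0.5110)² = 0.3837 MeV², so pc = 0.6194 MeV.
λ = hc/(pc) = 1240 MeV·fm / 0.6194 MeV = 2000 fm.

λ = 2000 fm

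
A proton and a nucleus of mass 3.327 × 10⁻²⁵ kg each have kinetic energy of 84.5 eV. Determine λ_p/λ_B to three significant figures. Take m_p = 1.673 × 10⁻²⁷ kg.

λ_p/λ_B = 14.1

At fixed KE, p = √(2mKE) so λ = h/p ∝ 1/√m.
λ_p/λ_B = √(m_B/m_p) = √(3.327 × 10⁻²⁵/1.673 × 10⁻²⁷) = √(198.9) = 14.1.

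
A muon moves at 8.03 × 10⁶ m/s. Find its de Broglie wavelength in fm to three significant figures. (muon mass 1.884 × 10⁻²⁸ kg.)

λ = 438 fm

p = mv = 1.884 × 10⁻²⁸ × 8.03 × 10⁶ = 1.513 × 10⁻²¹ kg·m/s.
λ = h/p = 6.626 × 10⁻³⁴ / 1.513 × 10⁻²¹ = 4.38 × 10⁻¹³ m = 438 fm.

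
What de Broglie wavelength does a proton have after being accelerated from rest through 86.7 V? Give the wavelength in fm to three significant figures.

KE = eV = 1.602 × 10⁻¹⁹ × 86.70 = 1.389 × 10⁻¹⁷ J.
p = √(2mKE) = √(2 × 1.673 × 10⁻²⁷ × 1.389 × 10⁻¹⁷) = 2.156 × 10⁻²² kg·m/s.
λ = h/p = 6.626 × 10⁻³⁴ / 2.156 × 10⁻²² = 3.07 × 10⁻¹² m = 3070 fm.

λ = 3070 fm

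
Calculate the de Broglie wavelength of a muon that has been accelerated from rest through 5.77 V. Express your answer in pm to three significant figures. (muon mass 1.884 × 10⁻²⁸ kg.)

λ = 35.5 pm

KE = eV = 1.602 × 10⁻¹⁹ × 5.770 = 9.244 × 10⁻¹⁹ J.
p = √(2mKE) = √(2 × 1.884 × 10⁻²⁸ × 9.244 × 10⁻¹⁹) = 1.866 × 10⁻²³ kg·m/s.
λ = h/p = 6.626 × 10⁻³⁴ / 1.866 × 10⁻²³ = 3.55 × 10⁻¹¹ m = 35.5 pm.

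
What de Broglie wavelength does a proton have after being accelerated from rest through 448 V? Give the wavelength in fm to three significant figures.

λ = 1350 fm

KE = eV = 1.602 × 10⁻¹⁹ × 448.0 = 7.177 × 10⁻¹⁷ J.
p = √(2mKE) = √(2 × 1.673 × 10⁻²⁷ × 7.177 × 10⁻¹⁷) = 4.900 × 10⁻²² kg·m/s.
λ = h/p = 6.626 × 10⁻³⁴ / 4.900 × 10⁻²² = 1.35 × 10⁻¹² m = 1350 fm.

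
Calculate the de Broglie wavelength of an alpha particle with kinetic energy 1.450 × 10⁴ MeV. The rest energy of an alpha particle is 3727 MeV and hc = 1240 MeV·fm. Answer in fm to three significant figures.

Total energy E = KE + m₀c² = 1.450 × 10⁴ + 3727 = 18227 MeV.
(pc)² = E² − (m₀c²)² = (18227)² − (3727)² = 3.183 × 10⁸ MeV², so pc = 1.784 × 10⁴ MeV.
λ = hc/(pc) = 1240 MeV·fm / 1.784 × 10⁴ MeV = 0.0695 fm.

λ = 0.0695 fm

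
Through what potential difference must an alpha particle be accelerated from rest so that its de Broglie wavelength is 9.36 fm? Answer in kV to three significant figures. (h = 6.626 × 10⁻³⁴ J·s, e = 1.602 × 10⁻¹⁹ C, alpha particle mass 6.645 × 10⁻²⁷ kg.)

p = h/λ = 6.626 × 10⁻³⁴ / 9.360 × 10⁻¹⁵ = 7.079 × 10⁻²⁰ kg·m/s.
KE = p²/(2m) = 3.771 × 10⁻¹³ J.
V = KE/2e = 3.771 × 10⁻¹³ / (2 × 1.602 × 10⁻¹⁹) = 1180 kV.

V = 1180 kV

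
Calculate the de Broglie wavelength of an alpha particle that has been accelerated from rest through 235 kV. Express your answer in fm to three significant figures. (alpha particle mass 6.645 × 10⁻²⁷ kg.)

λ = 20.9 fm

KE = 2eV = 2 × 1.602 × 10⁻¹⁹ × 2.350 × 10⁵ = 7.529 × 10⁻¹⁴ J.
p = √(2mKE) = √(2 × 6.645 × 10⁻²⁷ × 7.529 × 10⁻¹⁴) = 3.163 × 10⁻²⁰ kg·m/s.
λ = h/p = 6.626 × 10⁻³⁴ / 3.163 × 10⁻²⁰ = 2.09 × 10⁻¹⁴ m = 20.9 fm.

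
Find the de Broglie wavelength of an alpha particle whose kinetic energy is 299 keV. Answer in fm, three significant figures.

KE = 299 keV = 4.790 × 10⁻¹⁴ J.
p = √(2mKE) = √(2 × 6.645 × 10⁻²⁷ × 4.790 × 10⁻¹⁴) = 2.523 × 10⁻²⁰ kg·m/s.
λ = h/p = 6.626 × 10⁻³⁴ / 2.523 × 10⁻²⁰ = 2.63 × 10⁻¹⁴ m = 26.3 fm.

λ = 26.3 fm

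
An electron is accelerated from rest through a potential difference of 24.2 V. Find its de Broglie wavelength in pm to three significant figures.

λ = 249 pm

KE = eV = 1.602 × 10⁻¹⁹ × 24.20 = 3.877 × 10⁻¹⁸ J.
p = √(2mKE) = √(2 × 9.109 × 10⁻³¹ × 3.877 × 10⁻¹⁸) = 2.658 × 10⁻²⁴ kg·m/s.
λ = h/p = 6.626 × 10⁻³⁴ / 2.658 × 10⁻²⁴ = 2.49 × 10⁻¹⁰ m = 249 pm.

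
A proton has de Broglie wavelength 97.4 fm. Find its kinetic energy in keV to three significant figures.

p = h/λ = 6.626 × 10⁻³⁴ / 9.740 × 10⁻¹⁴ = 6.803 × 10⁻²¹ kg·m/s.
KE = p²/(2m) = (6.803 × 10⁻²¹)² / (2 × 1.673 × 10⁻²⁷) = 1.383 × 10⁻¹⁴ J = 86.3 keV.

KE = 86.3 keV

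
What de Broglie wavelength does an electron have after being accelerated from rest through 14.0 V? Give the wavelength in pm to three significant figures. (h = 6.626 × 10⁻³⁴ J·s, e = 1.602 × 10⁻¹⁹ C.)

KE = eV = 1.602 × 10⁻¹⁹ × 14.00 = 2.243 × 10⁻¹⁸ J.
p = √(2mKE) = √(2 × 9.109 × 10⁻³¹ × 2.243 × 10⁻¹⁸) = 2.021 × 10⁻²⁴ kg·m/s.
λ = h/p = 6.626 × 10⁻³⁴ / 2.021 × 10⁻²⁴ = 3.28 × 10⁻¹⁰ m = 328 pm.

λ = 328 pm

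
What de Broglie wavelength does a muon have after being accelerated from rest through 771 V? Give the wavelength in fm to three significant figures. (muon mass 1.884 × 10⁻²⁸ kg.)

λ = 3070 fm

KE = eV = 1.602 × 10⁻¹⁹ × 771.0 = 1.235 × 10⁻¹⁶ J.
p = √(2mKE) = √(2 × 1.884 × 10⁻²⁸ × 1.235 × 10⁻¹⁶) = 2.157 × 10⁻²² kg·m/s.
λ = h/p = 6.626 × 10⁻³⁴ / 2.157 × 10⁻²² = 3.07 × 10⁻¹² m = 3070 fm.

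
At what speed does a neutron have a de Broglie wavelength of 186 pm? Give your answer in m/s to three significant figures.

v = 2130 m/s

p = h/λ = 6.626 × 10⁻³⁴ / 1.860 × 10⁻¹⁰ = 3.562 × 10⁻²⁴ kg·m/s.
v = p/m = 3.562 × 10⁻²⁴ / 1.675 × 10⁻²⁷ = 2.13 × 10³ m/s = 2130 m/s.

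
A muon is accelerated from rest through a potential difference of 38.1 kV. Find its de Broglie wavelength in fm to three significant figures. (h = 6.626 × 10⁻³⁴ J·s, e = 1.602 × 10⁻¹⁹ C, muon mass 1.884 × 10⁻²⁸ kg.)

λ = 437 fm

KE = eV = 1.602 × 10⁻¹⁹ × 3.810 × 10⁴ = 6.104 × 10⁻¹⁵ J.
p = √(2mKE) = √(2 × 1.884 × 10⁻²⁸ × 6.104 × 10⁻¹⁵) = 1.517 × 10⁻²¹ kg·m/s.
λ = h/p = 6.626 × 10⁻³⁴ / 1.517 × 10⁻²¹ = 4.37 × 10⁻¹³ m = 437 fm.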